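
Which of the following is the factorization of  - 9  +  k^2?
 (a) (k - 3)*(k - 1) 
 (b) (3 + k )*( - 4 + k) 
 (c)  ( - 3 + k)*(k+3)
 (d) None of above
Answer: c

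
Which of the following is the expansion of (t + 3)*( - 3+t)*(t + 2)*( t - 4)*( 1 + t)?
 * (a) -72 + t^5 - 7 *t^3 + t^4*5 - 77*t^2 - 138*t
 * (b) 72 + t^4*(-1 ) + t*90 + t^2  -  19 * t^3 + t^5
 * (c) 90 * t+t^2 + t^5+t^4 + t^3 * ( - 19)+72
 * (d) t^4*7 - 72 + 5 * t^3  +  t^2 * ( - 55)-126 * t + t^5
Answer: b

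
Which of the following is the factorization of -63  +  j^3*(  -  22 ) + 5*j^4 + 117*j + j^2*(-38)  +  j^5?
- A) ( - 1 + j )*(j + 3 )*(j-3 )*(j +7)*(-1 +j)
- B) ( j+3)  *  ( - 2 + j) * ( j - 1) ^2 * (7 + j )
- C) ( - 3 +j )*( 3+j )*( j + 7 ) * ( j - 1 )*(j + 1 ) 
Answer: A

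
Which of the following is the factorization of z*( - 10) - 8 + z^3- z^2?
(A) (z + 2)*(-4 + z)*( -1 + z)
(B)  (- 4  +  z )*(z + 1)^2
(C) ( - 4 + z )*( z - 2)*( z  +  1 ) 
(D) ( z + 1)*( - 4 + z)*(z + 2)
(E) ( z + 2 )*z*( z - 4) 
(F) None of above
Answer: D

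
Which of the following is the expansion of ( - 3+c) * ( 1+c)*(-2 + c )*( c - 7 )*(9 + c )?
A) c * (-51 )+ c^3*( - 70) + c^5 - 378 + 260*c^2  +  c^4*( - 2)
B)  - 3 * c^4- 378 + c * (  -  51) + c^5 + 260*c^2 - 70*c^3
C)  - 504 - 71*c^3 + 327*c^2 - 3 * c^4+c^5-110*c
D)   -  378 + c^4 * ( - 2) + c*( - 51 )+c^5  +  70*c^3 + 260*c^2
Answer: A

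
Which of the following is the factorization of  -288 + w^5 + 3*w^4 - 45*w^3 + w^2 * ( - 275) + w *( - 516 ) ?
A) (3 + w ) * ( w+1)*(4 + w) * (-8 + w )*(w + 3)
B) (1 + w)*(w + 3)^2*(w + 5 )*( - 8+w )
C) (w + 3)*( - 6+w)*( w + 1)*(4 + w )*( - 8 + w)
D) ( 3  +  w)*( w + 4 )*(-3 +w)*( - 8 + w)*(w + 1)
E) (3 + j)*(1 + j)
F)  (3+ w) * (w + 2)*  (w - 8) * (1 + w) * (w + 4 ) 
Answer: A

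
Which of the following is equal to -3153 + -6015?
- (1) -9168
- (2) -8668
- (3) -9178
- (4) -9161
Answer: 1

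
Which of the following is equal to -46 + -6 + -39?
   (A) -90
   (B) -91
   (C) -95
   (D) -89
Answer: B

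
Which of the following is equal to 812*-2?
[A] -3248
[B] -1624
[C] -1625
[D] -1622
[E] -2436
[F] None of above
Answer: B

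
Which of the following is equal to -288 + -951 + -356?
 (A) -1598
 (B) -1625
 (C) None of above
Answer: C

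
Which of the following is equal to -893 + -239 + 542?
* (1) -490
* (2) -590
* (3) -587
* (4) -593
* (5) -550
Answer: 2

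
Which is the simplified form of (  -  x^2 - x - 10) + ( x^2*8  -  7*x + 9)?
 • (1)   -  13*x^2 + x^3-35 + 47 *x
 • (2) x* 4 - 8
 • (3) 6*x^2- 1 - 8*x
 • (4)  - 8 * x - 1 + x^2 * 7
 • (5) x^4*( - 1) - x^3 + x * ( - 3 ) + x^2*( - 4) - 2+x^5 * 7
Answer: 4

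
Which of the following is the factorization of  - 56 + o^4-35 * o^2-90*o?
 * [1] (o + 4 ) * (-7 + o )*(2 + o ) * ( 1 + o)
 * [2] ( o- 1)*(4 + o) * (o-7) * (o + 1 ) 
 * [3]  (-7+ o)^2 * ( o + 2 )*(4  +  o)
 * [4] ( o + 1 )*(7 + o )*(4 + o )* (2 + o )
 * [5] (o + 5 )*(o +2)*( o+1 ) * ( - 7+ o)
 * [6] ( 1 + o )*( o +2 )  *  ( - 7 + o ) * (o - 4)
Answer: 1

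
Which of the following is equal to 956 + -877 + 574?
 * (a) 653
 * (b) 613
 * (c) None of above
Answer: a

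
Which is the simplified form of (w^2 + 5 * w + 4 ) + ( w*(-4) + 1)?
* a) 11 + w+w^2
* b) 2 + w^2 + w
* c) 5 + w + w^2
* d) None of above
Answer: c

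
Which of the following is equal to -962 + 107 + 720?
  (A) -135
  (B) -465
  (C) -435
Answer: A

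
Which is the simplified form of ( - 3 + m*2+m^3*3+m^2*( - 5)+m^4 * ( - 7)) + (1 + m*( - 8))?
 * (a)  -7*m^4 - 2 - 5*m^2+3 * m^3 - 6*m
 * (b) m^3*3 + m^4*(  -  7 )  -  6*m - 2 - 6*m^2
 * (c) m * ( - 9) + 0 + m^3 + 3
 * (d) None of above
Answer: a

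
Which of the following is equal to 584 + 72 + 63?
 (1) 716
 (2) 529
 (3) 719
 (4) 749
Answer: 3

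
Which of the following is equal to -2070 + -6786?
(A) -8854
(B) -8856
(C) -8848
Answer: B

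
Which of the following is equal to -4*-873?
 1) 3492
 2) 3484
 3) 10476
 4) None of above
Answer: 1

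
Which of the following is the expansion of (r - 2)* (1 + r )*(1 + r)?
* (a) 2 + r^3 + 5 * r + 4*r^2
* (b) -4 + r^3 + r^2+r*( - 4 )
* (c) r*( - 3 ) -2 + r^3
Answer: c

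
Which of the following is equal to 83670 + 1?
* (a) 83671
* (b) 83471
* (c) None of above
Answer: a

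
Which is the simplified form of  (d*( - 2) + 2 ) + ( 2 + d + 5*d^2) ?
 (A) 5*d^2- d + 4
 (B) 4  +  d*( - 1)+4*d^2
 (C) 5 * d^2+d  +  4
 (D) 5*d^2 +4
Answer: A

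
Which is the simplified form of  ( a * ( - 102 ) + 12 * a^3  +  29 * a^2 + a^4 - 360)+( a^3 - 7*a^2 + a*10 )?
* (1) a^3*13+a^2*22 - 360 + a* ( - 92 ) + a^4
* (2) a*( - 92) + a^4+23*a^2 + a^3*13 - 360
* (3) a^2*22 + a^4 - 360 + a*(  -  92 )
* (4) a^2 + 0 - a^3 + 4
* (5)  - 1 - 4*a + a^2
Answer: 1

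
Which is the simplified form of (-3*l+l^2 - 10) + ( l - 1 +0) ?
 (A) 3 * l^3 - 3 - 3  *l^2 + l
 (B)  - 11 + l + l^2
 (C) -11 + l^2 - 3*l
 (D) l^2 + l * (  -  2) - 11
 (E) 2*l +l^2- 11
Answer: D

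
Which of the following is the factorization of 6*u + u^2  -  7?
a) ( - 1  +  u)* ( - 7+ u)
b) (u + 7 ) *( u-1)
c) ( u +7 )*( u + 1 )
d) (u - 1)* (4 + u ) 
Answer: b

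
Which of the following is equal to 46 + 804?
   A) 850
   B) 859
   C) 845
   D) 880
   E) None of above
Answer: A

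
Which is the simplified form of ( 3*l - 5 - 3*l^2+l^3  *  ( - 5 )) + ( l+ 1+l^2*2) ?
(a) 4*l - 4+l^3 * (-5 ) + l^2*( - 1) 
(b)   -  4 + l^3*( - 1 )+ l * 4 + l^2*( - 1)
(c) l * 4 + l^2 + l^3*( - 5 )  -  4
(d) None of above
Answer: a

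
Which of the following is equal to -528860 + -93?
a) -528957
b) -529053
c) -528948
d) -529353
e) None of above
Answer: e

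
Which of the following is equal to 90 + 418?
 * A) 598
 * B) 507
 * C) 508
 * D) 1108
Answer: C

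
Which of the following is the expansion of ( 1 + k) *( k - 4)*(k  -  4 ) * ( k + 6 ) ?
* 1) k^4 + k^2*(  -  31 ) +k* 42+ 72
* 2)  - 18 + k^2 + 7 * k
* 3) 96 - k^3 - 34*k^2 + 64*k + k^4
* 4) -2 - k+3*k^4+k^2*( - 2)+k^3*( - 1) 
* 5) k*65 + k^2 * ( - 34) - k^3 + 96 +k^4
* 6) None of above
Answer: 3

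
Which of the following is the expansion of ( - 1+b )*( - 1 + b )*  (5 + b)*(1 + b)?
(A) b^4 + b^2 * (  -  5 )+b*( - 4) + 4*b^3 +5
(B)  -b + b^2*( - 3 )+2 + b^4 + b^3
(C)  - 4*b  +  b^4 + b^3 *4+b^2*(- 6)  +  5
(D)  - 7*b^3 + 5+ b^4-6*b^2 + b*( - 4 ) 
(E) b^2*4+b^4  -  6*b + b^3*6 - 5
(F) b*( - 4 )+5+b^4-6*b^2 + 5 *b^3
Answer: C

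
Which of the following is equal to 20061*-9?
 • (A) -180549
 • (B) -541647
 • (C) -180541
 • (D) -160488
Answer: A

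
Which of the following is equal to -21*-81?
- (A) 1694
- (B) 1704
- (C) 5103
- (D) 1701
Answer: D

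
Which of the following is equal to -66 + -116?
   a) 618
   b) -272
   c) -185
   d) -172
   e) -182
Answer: e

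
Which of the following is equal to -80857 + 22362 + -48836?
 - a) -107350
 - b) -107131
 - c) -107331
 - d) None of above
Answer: c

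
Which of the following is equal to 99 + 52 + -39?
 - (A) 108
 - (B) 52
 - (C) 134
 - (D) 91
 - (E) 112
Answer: E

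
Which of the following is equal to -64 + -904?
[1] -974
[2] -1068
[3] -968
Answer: 3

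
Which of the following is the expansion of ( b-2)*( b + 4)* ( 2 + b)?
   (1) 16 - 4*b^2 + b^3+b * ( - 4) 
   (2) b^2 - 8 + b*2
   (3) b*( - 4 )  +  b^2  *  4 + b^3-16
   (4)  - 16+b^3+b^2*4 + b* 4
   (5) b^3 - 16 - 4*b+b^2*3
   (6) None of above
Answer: 3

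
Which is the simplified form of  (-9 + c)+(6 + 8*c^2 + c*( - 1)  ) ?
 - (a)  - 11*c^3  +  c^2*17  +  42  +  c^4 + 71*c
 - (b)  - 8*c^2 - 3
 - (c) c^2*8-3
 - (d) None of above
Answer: c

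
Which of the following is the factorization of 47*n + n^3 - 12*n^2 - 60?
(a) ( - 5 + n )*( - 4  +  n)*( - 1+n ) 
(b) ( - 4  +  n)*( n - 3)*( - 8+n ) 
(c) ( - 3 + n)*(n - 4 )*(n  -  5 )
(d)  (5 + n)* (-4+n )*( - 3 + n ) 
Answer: c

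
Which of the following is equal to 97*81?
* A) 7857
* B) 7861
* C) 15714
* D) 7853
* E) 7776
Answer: A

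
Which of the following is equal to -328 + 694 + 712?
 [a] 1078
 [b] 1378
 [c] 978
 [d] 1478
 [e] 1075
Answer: a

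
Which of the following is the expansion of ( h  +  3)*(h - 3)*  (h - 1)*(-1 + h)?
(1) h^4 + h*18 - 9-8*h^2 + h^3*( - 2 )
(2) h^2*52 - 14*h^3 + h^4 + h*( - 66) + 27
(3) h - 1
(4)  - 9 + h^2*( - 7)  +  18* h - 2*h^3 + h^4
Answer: 1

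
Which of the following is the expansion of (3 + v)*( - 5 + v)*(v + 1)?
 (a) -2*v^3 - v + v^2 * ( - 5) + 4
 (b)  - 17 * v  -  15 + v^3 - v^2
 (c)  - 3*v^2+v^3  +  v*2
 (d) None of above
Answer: b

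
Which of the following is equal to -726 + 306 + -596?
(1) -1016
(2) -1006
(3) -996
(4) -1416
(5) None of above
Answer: 1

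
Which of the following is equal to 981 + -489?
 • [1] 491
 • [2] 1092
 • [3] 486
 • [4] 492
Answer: 4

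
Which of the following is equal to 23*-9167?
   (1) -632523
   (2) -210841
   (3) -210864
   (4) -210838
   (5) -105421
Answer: 2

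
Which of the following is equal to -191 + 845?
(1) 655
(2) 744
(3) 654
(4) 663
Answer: 3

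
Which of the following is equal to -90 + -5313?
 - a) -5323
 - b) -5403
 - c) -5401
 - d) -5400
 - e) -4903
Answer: b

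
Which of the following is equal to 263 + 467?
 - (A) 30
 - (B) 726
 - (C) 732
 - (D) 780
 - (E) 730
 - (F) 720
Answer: E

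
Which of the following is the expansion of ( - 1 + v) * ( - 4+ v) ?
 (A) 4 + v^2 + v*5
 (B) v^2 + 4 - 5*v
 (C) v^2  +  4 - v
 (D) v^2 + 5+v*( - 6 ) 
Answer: B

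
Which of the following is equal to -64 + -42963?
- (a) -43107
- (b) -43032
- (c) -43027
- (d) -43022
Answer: c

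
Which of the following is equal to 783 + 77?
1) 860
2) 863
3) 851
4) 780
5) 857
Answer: 1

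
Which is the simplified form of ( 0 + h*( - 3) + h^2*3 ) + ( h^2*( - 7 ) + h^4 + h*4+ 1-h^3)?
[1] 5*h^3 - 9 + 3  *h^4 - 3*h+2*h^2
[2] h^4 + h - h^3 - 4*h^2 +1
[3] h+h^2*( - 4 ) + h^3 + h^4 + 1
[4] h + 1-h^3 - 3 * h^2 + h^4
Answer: 2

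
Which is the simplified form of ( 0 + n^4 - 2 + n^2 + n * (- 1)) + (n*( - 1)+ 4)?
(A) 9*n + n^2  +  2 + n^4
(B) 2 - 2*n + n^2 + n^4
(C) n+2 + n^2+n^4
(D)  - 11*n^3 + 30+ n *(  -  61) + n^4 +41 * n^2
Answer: B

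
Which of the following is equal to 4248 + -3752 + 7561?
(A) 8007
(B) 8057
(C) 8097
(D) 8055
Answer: B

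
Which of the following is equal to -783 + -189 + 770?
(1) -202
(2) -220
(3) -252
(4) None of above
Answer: 1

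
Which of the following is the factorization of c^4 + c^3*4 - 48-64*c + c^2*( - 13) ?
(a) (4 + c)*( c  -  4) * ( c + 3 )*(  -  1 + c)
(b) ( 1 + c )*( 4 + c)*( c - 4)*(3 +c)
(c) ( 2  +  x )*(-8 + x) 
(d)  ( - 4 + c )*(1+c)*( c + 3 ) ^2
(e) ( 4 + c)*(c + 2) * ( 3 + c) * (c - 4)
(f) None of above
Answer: b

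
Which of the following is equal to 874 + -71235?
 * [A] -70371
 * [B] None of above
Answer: B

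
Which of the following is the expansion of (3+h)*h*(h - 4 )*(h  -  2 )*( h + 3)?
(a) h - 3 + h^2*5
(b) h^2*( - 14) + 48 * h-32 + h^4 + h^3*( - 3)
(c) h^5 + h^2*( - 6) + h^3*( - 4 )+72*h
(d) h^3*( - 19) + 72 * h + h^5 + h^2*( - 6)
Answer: d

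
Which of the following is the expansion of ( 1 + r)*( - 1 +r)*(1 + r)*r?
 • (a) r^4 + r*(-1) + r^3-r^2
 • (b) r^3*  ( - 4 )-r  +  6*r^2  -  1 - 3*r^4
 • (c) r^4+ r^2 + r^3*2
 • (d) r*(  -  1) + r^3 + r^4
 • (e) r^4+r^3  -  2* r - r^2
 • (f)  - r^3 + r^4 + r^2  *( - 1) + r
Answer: a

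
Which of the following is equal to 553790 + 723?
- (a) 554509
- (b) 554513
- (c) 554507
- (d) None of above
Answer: b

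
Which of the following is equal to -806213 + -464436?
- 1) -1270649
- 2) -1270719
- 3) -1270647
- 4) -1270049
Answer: 1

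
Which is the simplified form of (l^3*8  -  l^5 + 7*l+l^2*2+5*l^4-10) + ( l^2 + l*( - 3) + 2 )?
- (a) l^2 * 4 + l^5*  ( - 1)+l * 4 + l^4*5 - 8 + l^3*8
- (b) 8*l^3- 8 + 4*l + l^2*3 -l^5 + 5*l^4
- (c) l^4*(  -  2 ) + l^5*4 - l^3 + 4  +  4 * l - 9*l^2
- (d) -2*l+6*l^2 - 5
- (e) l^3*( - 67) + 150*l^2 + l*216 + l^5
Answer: b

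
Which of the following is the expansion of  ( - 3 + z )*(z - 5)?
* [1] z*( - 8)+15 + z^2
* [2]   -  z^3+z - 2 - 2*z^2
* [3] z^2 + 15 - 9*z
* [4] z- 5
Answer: 1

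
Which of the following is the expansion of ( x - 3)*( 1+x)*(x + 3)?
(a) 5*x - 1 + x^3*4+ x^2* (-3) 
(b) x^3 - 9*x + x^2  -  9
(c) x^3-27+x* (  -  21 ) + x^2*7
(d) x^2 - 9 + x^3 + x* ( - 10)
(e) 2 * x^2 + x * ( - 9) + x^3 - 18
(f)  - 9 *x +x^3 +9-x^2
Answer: b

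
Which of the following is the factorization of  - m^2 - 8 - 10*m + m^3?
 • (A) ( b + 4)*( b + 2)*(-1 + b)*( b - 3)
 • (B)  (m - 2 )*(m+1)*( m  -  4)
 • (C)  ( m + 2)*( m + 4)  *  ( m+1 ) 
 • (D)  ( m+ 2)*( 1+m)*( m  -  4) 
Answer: D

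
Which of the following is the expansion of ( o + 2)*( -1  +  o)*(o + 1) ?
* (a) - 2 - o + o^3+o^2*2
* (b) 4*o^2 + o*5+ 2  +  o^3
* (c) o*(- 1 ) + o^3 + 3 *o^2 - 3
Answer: a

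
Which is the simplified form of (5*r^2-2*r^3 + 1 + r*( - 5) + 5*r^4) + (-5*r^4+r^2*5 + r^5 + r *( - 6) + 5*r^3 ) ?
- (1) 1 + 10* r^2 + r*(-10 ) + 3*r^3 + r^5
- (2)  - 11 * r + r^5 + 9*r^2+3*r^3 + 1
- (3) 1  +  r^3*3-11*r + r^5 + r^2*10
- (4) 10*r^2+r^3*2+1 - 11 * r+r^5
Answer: 3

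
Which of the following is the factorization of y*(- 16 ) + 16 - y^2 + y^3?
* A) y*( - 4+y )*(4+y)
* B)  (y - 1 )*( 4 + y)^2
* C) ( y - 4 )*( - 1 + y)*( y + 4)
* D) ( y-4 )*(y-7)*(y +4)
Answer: C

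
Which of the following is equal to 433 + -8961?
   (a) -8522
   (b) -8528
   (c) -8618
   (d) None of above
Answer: b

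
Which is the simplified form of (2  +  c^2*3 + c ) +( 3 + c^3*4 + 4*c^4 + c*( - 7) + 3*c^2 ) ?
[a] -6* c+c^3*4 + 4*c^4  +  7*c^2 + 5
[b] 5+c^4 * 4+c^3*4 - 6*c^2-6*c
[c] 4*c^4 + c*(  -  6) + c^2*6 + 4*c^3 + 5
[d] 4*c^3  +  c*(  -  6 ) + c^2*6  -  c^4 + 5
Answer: c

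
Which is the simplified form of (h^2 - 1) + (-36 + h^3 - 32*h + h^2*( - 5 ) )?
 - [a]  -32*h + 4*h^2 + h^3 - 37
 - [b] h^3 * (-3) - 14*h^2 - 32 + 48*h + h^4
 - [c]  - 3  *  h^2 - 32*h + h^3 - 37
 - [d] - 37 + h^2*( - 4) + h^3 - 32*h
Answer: d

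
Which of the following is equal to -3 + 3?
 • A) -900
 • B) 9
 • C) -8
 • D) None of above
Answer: D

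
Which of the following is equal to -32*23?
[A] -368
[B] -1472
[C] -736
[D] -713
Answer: C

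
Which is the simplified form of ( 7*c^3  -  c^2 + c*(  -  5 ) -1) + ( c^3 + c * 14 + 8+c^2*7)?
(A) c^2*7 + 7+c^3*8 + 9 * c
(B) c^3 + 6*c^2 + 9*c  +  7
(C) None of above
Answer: C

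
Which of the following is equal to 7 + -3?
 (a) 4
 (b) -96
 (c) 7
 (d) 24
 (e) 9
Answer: a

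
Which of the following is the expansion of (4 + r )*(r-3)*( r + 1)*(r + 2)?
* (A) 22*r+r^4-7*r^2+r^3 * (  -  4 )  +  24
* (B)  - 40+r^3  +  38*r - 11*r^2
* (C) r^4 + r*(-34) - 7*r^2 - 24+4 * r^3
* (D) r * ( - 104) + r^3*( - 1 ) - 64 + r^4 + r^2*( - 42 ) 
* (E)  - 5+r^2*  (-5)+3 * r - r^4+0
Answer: C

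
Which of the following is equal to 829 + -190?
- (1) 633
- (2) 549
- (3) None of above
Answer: 3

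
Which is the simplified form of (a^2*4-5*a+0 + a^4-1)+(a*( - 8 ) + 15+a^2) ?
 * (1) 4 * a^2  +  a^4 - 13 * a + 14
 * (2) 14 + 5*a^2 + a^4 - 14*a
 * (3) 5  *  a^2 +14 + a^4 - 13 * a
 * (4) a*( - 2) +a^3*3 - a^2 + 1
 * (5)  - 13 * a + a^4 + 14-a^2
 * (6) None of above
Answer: 3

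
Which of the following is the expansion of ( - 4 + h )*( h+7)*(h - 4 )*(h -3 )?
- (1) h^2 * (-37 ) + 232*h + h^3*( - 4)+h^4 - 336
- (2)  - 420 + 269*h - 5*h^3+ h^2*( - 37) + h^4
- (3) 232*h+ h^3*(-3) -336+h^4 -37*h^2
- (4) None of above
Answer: 1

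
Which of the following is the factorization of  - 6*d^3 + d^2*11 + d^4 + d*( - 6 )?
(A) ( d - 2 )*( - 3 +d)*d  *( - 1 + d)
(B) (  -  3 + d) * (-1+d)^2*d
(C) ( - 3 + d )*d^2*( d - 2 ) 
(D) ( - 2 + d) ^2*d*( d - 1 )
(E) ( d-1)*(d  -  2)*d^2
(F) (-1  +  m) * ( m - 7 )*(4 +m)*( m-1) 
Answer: A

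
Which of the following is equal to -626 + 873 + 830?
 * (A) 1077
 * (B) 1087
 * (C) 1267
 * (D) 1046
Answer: A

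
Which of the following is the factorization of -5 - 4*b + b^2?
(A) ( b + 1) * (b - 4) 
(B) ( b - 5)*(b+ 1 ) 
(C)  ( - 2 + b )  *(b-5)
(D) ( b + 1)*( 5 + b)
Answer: B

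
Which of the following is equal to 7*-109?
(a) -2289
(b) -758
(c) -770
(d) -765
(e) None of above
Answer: e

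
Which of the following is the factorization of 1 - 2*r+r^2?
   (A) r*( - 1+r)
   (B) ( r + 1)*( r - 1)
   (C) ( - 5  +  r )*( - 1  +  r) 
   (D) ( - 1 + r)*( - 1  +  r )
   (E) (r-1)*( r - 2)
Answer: D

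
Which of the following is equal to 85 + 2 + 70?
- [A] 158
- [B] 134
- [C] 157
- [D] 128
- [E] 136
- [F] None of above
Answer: C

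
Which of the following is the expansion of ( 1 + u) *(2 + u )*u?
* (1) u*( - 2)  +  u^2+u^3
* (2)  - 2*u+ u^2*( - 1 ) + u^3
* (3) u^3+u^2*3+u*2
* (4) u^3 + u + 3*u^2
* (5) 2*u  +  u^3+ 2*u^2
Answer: 3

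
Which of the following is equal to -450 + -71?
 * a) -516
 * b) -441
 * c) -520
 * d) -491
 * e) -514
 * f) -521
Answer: f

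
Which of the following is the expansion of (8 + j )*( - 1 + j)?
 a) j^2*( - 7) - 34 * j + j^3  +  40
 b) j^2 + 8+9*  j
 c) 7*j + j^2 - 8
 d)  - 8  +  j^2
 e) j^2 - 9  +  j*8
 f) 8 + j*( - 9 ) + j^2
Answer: c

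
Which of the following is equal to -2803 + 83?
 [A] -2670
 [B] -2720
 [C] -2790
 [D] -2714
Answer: B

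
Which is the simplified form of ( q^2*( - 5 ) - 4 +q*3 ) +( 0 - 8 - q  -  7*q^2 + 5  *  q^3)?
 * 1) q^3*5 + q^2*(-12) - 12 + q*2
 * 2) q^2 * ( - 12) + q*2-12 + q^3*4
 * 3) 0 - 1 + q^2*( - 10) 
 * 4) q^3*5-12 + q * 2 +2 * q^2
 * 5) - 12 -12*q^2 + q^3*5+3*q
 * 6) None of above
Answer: 1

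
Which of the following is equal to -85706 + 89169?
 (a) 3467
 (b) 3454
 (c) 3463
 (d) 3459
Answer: c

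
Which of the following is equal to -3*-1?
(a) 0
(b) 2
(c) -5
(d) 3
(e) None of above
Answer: d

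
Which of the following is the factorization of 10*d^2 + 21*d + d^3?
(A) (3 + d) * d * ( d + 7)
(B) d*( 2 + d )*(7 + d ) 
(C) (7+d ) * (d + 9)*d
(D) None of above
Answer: A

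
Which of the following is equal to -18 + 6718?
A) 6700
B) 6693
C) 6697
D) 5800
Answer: A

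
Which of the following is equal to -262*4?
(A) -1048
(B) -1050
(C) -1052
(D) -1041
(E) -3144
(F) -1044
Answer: A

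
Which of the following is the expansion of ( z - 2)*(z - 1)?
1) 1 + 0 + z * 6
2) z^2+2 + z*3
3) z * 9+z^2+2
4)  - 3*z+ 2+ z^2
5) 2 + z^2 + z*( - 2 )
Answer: 4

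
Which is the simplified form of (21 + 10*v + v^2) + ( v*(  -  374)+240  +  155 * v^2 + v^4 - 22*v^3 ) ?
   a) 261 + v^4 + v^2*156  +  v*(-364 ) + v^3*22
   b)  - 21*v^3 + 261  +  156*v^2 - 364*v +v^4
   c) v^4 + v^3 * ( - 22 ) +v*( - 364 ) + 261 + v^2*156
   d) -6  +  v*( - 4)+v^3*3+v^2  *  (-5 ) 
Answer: c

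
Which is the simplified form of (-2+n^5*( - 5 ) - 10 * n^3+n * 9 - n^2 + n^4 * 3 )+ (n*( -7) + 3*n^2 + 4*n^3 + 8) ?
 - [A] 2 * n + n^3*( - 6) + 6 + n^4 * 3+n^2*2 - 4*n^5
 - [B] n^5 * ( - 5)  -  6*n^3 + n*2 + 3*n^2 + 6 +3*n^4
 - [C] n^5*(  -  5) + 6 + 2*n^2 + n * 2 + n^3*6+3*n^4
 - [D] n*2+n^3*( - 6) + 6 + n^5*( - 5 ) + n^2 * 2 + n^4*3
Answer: D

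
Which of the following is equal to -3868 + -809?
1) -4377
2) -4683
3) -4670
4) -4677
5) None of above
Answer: 4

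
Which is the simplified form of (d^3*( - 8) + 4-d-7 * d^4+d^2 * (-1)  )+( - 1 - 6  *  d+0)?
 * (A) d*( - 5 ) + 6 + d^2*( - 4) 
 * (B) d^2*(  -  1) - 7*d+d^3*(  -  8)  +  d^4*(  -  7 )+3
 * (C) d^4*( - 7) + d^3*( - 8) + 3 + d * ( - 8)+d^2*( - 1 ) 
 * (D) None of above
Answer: B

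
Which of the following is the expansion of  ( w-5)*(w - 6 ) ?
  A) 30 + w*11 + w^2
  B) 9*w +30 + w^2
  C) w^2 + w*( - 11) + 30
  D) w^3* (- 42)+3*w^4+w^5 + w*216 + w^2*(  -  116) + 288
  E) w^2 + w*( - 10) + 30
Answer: C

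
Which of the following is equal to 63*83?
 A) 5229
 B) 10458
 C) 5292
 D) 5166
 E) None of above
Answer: A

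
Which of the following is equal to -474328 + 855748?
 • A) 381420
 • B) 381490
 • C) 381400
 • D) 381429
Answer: A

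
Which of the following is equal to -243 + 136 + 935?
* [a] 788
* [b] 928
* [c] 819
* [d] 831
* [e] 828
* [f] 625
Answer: e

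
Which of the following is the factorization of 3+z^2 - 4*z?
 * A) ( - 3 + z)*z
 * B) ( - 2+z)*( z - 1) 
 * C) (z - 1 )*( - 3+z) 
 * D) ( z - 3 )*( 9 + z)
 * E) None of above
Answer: C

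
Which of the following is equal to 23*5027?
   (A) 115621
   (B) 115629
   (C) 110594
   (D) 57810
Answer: A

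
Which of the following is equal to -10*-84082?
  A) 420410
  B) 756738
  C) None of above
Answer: C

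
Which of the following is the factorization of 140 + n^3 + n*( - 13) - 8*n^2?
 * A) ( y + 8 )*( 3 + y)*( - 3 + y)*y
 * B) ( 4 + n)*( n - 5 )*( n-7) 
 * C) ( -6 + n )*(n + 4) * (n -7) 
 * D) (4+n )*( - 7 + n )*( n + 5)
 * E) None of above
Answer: B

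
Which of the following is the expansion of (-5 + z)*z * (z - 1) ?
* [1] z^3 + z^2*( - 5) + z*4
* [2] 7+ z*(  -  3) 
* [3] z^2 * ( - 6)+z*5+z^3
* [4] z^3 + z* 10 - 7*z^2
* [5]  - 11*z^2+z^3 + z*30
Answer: 3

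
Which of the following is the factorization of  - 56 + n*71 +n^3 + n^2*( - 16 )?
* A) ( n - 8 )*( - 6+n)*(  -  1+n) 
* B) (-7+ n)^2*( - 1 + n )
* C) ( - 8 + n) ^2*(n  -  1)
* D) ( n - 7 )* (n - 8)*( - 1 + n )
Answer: D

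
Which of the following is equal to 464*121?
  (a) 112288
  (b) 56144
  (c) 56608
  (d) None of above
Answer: b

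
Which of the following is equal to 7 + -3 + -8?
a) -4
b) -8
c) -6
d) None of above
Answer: a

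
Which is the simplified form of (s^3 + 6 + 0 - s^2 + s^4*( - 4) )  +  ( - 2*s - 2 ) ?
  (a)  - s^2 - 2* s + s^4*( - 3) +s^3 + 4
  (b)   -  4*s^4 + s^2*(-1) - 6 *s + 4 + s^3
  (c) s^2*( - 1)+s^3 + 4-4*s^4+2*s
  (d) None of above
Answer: d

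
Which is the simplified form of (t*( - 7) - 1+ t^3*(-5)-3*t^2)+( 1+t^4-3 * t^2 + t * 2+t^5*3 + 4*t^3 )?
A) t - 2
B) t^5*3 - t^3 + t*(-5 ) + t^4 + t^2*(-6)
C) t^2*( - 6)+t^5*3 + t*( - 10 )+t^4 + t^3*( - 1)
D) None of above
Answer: B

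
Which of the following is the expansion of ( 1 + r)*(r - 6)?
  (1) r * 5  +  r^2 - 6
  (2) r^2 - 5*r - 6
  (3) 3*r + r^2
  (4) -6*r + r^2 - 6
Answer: 2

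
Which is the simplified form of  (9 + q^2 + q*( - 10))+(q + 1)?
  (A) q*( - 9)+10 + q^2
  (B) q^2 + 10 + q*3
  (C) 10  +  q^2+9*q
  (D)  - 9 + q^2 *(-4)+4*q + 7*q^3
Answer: A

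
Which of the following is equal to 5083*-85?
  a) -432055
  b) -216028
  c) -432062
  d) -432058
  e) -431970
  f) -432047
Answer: a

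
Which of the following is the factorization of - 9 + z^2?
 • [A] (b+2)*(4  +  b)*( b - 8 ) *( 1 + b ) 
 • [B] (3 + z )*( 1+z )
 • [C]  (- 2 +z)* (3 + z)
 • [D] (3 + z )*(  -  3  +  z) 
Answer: D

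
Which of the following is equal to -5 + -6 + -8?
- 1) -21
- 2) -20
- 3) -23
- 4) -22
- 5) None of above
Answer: 5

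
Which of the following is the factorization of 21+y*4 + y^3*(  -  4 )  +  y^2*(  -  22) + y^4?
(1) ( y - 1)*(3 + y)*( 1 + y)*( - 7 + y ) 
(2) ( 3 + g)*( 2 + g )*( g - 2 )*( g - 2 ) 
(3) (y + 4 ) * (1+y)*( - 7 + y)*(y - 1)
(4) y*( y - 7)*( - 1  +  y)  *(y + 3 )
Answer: 1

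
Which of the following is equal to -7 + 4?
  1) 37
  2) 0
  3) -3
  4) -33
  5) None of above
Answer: 3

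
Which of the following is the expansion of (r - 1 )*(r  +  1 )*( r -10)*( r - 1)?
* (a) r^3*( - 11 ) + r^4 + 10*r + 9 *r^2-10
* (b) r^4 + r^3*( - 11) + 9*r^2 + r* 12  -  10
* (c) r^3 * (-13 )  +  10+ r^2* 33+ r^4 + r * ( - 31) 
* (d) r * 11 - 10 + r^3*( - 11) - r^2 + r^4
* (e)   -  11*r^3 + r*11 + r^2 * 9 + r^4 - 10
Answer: e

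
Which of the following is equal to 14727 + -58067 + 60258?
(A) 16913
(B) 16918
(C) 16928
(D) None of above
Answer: B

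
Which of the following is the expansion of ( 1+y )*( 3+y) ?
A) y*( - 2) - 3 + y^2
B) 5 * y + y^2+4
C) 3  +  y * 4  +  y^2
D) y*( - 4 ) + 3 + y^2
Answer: C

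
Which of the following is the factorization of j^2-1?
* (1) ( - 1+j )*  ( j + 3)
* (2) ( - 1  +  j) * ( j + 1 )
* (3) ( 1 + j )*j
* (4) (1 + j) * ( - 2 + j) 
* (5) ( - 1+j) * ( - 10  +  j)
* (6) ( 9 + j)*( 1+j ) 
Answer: 2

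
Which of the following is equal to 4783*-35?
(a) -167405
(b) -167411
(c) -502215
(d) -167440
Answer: a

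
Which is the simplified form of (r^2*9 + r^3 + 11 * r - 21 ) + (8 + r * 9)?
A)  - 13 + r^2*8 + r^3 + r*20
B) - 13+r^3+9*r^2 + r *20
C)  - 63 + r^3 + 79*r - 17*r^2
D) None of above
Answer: B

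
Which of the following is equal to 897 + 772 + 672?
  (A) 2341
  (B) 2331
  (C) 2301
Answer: A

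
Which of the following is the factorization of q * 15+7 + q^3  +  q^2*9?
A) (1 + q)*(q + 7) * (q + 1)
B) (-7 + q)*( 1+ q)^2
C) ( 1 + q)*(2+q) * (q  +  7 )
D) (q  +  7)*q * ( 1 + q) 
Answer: A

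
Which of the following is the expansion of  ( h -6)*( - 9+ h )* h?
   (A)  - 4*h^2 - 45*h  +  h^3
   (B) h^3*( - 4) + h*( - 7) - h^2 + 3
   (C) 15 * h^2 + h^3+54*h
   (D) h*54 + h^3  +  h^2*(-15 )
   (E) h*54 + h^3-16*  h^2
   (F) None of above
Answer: D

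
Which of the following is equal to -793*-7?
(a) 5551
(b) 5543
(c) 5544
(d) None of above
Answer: a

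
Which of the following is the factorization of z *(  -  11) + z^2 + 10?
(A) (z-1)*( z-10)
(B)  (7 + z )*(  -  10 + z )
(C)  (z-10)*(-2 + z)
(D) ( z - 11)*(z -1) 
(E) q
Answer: A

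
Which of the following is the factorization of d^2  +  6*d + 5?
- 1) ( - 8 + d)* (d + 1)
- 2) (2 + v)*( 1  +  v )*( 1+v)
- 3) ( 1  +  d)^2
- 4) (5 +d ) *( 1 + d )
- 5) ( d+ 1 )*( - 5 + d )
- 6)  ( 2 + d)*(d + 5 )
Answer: 4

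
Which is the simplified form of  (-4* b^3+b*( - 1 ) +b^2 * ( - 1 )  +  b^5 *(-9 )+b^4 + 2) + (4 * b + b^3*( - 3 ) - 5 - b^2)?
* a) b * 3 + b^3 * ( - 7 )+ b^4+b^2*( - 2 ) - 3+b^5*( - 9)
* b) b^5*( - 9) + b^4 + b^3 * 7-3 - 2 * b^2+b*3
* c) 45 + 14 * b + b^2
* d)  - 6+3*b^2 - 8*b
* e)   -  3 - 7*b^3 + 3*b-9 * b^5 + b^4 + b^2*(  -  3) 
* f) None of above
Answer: a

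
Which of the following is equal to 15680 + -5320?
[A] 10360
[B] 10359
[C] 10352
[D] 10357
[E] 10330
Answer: A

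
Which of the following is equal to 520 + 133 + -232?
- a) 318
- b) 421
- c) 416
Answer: b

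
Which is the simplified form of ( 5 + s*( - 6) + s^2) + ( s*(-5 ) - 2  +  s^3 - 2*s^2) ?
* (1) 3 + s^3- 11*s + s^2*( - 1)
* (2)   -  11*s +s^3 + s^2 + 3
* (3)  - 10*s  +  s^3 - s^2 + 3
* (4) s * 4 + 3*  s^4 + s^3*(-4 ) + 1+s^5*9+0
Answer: 1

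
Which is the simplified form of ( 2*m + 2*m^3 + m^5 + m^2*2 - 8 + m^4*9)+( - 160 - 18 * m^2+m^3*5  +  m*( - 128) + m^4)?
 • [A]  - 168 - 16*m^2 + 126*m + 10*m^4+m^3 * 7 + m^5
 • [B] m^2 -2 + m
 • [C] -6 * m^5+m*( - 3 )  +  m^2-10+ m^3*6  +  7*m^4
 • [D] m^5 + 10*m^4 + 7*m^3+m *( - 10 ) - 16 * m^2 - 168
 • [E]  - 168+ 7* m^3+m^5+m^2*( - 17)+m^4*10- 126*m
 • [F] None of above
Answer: F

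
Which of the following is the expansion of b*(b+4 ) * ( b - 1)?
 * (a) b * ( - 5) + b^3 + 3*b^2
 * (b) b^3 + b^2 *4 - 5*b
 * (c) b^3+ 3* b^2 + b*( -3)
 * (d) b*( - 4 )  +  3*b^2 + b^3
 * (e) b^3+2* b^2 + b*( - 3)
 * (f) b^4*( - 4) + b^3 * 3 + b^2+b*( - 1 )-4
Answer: d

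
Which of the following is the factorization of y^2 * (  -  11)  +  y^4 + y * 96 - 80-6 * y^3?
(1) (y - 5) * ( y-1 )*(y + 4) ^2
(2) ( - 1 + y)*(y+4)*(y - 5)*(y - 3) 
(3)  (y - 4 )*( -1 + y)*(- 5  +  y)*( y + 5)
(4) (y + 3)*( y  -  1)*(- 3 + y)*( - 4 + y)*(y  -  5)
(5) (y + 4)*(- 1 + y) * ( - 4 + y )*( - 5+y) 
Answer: 5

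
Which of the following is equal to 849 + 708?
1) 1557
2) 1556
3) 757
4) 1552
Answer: 1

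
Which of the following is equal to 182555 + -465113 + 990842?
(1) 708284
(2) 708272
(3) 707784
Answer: 1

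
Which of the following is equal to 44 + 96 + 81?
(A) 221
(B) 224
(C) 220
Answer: A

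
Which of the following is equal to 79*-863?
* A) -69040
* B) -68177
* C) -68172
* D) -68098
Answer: B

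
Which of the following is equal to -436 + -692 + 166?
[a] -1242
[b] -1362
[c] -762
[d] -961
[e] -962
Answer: e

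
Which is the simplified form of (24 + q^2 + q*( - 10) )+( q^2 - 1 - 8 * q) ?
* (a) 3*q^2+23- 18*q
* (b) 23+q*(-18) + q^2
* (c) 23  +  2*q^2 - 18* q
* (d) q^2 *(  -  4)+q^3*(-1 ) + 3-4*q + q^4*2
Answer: c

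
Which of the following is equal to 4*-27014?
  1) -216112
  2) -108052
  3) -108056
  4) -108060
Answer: 3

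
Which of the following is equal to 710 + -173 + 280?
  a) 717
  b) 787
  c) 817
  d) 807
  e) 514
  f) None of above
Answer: c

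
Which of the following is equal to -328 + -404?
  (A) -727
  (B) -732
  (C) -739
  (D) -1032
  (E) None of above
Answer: B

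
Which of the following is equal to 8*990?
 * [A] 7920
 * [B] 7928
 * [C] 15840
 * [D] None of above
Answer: A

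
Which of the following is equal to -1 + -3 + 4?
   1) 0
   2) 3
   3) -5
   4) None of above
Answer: 1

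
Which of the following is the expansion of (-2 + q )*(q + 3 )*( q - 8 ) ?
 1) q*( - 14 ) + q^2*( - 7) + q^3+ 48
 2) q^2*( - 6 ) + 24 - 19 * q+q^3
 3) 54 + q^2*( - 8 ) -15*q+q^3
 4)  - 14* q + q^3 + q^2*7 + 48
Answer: 1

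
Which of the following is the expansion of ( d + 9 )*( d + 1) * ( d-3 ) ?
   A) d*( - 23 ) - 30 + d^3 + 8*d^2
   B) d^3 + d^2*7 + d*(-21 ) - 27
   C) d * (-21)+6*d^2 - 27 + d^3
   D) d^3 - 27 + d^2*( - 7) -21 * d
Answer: B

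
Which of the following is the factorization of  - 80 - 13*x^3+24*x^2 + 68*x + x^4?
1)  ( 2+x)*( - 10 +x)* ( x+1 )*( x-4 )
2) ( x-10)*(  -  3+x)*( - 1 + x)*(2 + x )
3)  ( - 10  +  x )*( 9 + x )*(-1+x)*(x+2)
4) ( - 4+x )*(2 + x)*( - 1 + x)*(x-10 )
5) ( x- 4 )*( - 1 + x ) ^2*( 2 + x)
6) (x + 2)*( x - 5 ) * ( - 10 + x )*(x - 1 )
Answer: 4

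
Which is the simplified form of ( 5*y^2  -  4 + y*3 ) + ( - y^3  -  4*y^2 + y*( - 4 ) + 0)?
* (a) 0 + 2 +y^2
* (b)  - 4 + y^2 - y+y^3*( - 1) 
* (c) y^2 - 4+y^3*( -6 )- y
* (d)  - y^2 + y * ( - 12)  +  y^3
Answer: b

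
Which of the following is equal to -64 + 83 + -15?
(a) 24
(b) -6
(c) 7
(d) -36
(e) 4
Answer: e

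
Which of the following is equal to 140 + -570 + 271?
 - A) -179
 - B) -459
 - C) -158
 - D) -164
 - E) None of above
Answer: E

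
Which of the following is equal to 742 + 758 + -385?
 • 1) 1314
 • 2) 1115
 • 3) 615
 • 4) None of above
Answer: 2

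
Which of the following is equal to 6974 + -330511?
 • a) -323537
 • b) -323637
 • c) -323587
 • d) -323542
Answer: a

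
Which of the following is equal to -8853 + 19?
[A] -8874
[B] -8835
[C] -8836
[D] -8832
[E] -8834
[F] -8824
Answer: E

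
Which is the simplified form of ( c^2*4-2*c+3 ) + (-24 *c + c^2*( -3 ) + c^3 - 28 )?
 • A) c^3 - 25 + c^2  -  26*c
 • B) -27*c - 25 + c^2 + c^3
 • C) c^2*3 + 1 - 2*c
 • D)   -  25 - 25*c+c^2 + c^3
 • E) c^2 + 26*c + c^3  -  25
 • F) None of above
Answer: A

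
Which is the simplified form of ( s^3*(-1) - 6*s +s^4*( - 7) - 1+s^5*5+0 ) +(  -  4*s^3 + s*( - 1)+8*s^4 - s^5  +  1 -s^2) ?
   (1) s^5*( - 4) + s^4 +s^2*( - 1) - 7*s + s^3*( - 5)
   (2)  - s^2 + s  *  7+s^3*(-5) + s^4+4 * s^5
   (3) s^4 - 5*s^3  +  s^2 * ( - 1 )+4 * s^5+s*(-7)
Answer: 3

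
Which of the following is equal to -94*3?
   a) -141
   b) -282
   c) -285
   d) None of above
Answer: b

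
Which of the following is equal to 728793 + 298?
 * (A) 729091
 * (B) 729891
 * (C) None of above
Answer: A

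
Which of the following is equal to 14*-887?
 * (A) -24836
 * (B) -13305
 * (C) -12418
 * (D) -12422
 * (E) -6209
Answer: C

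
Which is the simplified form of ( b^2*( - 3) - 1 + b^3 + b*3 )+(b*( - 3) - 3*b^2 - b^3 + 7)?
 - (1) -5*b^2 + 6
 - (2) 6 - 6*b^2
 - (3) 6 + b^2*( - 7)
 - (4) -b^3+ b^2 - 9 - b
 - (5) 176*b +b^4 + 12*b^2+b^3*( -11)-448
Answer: 2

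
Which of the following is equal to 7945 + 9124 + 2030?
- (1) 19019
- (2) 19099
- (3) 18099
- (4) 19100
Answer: 2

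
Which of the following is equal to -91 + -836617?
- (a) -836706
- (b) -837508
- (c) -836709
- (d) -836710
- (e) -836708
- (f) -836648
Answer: e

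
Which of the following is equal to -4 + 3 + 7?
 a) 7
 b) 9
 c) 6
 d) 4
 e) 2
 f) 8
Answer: c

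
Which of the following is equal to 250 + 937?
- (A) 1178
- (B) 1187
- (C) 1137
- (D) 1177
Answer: B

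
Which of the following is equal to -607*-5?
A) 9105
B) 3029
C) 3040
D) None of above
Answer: D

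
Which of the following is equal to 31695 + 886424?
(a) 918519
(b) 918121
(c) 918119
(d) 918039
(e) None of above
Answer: c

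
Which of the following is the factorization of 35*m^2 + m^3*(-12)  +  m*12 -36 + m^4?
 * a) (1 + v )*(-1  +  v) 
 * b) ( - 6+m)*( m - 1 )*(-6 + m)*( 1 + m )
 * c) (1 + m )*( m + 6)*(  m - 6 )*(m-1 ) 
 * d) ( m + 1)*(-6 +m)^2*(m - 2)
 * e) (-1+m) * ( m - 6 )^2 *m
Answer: b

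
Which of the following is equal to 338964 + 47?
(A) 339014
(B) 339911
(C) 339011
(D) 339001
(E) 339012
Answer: C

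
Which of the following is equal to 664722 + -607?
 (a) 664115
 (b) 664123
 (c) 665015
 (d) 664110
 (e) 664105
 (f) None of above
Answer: a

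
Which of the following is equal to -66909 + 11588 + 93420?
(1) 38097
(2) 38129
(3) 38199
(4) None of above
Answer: 4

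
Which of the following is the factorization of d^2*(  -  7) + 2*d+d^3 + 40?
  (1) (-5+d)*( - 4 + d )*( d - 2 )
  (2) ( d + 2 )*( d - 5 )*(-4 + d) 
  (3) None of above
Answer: 2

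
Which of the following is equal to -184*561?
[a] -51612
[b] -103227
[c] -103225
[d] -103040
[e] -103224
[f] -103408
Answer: e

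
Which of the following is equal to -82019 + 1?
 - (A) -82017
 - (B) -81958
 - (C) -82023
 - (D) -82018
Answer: D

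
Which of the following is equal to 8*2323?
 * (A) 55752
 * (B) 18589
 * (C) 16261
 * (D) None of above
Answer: D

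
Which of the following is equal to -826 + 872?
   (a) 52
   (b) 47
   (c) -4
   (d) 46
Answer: d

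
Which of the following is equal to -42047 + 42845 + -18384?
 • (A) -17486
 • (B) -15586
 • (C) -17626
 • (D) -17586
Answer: D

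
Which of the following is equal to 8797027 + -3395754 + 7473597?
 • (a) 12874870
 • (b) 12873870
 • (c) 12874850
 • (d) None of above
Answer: a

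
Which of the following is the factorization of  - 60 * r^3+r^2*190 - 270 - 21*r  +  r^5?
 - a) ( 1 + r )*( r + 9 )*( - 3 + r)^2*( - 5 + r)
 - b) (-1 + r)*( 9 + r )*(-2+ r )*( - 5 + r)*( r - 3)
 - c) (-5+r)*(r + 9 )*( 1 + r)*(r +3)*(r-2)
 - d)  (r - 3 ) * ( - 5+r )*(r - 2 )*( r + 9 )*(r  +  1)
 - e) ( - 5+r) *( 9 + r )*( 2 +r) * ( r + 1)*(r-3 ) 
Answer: d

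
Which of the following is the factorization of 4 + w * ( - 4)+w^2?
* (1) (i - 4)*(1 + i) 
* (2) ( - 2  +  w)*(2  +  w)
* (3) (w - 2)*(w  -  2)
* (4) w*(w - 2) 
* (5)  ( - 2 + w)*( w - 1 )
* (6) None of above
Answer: 3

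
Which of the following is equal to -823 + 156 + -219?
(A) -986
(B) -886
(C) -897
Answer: B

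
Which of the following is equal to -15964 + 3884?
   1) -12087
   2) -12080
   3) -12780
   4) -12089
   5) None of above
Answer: 2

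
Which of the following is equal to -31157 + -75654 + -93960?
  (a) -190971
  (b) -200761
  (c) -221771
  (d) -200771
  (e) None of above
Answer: d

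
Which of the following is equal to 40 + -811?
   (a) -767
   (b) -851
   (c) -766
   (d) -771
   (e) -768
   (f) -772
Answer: d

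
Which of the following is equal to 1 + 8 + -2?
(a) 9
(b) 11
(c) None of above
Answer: c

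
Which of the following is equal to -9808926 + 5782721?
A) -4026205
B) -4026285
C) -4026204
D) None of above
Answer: A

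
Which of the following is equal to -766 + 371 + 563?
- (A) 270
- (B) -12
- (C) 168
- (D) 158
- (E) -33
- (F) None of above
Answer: C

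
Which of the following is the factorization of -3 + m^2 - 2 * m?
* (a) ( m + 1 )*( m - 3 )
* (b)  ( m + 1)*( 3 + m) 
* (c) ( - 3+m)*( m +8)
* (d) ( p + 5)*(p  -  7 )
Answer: a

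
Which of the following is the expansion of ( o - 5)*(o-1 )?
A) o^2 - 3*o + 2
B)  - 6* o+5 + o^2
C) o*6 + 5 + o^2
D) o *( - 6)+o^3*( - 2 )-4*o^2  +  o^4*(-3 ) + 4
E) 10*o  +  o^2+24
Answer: B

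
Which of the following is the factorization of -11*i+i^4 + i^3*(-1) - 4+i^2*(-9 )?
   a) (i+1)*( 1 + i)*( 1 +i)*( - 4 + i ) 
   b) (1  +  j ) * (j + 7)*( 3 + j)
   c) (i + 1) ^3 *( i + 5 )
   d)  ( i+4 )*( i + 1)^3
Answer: a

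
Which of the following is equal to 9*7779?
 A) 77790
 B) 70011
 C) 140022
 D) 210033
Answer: B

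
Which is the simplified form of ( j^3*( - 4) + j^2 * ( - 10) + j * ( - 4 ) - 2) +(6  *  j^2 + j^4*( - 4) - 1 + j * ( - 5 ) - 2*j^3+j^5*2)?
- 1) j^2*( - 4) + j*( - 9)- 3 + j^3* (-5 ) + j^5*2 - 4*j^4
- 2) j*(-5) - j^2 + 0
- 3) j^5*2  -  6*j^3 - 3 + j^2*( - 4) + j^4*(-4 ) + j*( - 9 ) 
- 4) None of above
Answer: 3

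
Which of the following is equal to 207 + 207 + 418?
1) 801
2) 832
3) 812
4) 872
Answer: 2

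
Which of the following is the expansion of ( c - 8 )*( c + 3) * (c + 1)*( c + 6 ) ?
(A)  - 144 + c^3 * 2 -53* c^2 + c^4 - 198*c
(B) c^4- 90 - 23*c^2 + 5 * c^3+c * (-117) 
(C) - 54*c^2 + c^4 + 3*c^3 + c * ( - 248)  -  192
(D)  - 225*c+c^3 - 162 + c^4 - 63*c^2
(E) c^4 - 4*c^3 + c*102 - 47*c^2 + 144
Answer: A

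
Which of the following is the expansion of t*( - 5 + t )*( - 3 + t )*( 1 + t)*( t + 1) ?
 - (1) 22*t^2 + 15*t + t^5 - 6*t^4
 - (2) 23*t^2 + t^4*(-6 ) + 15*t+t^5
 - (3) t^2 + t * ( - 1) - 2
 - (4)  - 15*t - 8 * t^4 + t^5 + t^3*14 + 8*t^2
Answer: 1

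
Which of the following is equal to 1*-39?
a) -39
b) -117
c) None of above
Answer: a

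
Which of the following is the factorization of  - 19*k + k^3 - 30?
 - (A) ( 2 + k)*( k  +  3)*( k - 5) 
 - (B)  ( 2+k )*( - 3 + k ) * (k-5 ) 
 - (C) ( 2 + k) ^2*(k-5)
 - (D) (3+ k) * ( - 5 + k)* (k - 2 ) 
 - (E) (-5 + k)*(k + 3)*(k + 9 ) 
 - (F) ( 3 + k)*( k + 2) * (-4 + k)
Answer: A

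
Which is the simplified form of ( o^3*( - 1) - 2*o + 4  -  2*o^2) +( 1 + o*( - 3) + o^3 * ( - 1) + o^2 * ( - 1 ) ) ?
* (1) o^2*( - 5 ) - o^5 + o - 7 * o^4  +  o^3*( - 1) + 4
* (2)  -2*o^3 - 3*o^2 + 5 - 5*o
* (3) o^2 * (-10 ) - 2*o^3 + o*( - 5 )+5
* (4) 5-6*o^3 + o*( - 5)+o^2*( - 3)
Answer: 2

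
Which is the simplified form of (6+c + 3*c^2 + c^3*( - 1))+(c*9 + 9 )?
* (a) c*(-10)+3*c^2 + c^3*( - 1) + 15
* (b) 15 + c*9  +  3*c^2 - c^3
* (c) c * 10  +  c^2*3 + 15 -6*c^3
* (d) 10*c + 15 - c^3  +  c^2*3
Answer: d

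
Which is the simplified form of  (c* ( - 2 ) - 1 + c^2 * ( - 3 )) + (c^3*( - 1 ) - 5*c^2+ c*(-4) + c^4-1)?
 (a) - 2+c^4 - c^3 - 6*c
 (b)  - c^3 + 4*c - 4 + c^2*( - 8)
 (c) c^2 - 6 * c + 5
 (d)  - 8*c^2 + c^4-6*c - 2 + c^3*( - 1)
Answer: d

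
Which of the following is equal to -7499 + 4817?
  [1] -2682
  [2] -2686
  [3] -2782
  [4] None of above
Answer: 1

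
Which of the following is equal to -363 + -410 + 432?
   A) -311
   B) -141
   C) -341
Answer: C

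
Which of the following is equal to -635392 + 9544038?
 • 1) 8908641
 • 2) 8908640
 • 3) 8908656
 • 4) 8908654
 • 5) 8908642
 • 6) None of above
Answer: 6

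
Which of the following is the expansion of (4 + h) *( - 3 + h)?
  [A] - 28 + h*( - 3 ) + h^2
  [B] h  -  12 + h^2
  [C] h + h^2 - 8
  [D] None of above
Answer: B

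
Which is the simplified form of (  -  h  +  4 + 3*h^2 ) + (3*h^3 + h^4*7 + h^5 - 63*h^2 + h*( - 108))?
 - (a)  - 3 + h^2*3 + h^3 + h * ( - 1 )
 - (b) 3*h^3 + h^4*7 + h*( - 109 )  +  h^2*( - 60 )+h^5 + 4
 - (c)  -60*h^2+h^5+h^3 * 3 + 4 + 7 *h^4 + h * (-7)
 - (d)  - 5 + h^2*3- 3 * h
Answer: b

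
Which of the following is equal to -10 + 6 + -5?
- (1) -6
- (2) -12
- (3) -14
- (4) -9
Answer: 4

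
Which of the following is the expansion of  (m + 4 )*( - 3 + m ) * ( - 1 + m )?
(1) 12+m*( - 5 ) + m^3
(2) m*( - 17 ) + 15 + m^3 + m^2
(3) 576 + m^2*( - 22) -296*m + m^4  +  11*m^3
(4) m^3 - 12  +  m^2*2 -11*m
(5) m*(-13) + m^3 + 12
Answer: 5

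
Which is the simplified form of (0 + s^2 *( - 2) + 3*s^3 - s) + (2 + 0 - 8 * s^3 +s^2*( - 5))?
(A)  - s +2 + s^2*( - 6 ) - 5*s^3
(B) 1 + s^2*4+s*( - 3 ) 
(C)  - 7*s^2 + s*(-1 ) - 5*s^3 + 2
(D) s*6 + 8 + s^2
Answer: C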